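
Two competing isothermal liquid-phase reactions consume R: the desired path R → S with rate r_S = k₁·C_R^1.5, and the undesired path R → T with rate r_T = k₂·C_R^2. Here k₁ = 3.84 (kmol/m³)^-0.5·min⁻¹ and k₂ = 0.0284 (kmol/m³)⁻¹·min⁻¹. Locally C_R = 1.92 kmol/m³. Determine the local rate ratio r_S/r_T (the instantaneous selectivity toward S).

S_{S/T} = r_S/r_T = (k₁·C_R^1.5)/(k₂·C_R^2) = (k₁/k₂)·C_R^-0.5.
= (3.84×1.920^1.5) / (0.0284×1.920^2) = 10.22/0.1047 = 97.6.

97.6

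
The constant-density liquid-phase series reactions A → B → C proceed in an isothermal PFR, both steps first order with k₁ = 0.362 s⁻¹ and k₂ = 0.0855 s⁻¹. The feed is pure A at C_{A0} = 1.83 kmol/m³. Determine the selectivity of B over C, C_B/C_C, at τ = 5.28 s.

Solving the coupled first-order balances gives C_B(τ) = [k₁/(k₂−k₁)]·C_{A0}·(e^(−k₁τ) − e^(−k₂τ)).
e^(−k₁τ) = e^(−0.362×5.28) = e^(−1.911) = 0.1479; e^(−k₂τ) = e^(−0.4514) = 0.6367.
C_B = 0.362×1.83/(0.0855−0.362) × (0.1479−0.6367) = (-2.396)×(-0.4888) = 1.171 kmol/m³.
C_A = C_{A0}e^(−k₁τ) = 0.2706 kmol/m³, so C_C = C_{A0}−C_A−C_B = 0.3882 kmol/m³; C_B/C_C = 3.02.

3.02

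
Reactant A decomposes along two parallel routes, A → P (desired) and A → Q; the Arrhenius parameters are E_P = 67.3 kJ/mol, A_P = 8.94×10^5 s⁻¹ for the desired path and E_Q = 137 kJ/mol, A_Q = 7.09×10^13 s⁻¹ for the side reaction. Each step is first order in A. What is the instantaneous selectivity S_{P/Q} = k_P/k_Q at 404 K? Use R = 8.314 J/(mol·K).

13.0

Since both paths have the same order in A, the concentration cancels and S_{P/Q} = k_P/k_Q = (A_P/A_Q)·exp[(E_Q−E_P)/(RT)].
(E_Q−E_P)/(RT) = (137−67.3)×10³/(8.314×404) = 69700/3359 = 20.75.
k_P/k_Q = (8.94×10^5/7.09×10^13)·exp(20.75) = 1.261×10^-8 × 1.028×10^9 = 13.0.
Since E_P < E_Q, lowering the temperature improves selectivity toward P.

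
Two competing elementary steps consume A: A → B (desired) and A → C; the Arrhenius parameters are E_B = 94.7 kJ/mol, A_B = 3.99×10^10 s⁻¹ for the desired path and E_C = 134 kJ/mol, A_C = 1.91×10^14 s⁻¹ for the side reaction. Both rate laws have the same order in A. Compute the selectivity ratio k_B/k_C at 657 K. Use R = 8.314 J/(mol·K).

Since both paths have the same order in A, the concentration cancels and S_{B/C} = k_B/k_C = (A_B/A_C)·exp[(E_C−E_B)/(RT)].
(E_C−E_B)/(RT) = (134−94.7)×10³/(8.314×657) = 39300/5462 = 7.195.
k_B/k_C = (3.99×10^10/1.91×10^14)·exp(7.195) = 2.089×10^-4 × 1332 = 0.278.
Since E_B < E_C, lowering the temperature improves selectivity toward B.

0.278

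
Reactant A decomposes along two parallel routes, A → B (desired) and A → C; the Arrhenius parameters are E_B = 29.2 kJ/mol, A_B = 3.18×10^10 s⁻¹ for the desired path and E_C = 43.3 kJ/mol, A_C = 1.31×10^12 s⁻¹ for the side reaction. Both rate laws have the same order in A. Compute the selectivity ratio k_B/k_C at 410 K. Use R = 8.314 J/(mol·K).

1.52

Since both paths have the same order in A, the concentration cancels and S_{B/C} = k_B/k_C = (A_B/A_C)·exp[(E_C−E_B)/(RT)].
(E_C−E_B)/(RT) = (43.3−29.2)×10³/(8.314×410) = 14100/3409 = 4.136.
k_B/k_C = (3.18×10^10/1.31×10^12)·exp(4.136) = 0.02427 × 62.58 = 1.52.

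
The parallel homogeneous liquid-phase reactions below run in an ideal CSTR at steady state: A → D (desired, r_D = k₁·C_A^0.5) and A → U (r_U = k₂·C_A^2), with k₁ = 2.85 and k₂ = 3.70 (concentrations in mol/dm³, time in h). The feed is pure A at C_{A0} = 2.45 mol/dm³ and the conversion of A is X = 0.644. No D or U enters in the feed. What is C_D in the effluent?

0.767 mol/dm³

Exit C_A = C_{A0}(1−X) = 2.45×0.356 = 0.8722 mol/dm³.
A CSTR operates uniformly at the exit composition, giving r_D = 2.662 and r_U = 2.815 (each k·C_A^n at C_A = 0.8722).
Fraction of consumed A going to D: r_D/(r_D+r_U) = 0.4860.
C_D = 0.4860·C_{A0}·X = 0.4860×2.45×0.644 = 0.767 mol/dm³.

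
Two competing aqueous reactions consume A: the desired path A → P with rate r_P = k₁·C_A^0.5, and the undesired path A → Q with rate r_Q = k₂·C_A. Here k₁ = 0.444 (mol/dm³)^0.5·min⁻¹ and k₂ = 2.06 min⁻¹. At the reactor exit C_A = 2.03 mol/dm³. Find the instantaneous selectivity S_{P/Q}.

S_{P/Q} = r_P/r_Q = (k₁·C_A^0.5)/(k₂·C_A) = (k₁/k₂)·C_A^-0.5.
= (0.444×2.030^0.5) / (2.06×2.030) = 0.6326/4.182 = 0.151.

0.151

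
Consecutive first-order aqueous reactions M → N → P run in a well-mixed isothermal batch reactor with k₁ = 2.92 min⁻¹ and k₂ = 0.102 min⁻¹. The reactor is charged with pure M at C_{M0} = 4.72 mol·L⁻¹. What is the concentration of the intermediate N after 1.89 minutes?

4.01 mol·L⁻¹

The intermediate concentration in a first-order A→B→C sequence is C_N = k₁C_{M0}(e^(−k₁t) − e^(−k₂t))/(k₂−k₁).
e^(−k₁t) = e^(−2.92×1.89) = e^(−5.519) = 0.004011; e^(−k₂t) = e^(−0.1928) = 0.8247.
C_N = 2.92×4.72/(0.102−2.92) × (0.004011−0.8247) = (-4.891)×(-0.8207) = 4.014 mol·L⁻¹.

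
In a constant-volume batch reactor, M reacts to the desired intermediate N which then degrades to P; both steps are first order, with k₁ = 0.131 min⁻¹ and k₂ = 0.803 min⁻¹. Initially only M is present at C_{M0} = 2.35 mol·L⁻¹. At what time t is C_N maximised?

2.70 min

Setting dC_N/dt = 0 gives t_opt = ln(k₂/k₁)/(k₂−k₁).
= ln(0.803/0.131)/(0.803−0.131) = ln(6.130)/0.6720 = 1.813/0.6720 = 2.70 min.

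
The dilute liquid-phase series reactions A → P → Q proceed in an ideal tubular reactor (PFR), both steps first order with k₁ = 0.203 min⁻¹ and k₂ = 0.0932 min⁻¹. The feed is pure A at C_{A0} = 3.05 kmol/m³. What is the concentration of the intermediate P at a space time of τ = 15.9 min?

1.06 kmol/m³

The intermediate concentration in a first-order A→B→C sequence is C_P = k₁C_{A0}(e^(−k₁τ) − e^(−k₂τ))/(k₂−k₁).
e^(−k₁τ) = e^(−0.203×15.9) = e^(−3.228) = 0.03965; e^(−k₂τ) = e^(−1.482) = 0.2272.
C_P = 0.203×3.05/(0.0932−0.203) × (0.03965−0.2272) = (-5.639)×(-0.1876) = 1.058 kmol/m³.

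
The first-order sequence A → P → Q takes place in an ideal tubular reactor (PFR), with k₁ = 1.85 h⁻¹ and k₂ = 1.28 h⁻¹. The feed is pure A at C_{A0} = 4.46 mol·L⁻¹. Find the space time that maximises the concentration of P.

Setting dC_P/dτ = 0 gives τ_opt = ln(k₂/k₁)/(k₂−k₁).
= ln(1.28/1.85)/(1.28−1.85) = ln(0.6919)/-0.5700 = -0.3683/-0.5700 = 0.646 h.

0.646 h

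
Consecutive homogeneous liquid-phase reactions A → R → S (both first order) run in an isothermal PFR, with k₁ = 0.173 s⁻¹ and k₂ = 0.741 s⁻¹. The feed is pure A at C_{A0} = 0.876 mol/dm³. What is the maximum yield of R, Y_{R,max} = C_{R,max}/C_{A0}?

0.150

Evaluating C_R at τ_opt = ln(k₂/k₁)/(k₂−k₁) gives C_{R,max}/C_{A0} = (k₁/k₂)^[k₂/(k₂−k₁)].
= (0.173/0.741)^(0.741/(0.741−0.173)) = (0.2335)^(1.305) = 0.1499.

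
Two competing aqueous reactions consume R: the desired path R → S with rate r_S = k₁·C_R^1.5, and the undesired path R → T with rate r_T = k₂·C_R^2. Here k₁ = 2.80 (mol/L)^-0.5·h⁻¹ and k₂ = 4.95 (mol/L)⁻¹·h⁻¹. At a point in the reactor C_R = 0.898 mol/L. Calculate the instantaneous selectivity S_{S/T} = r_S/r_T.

0.597

S_{S/T} = r_S/r_T = (k₁·C_R^1.5)/(k₂·C_R^2) = (k₁/k₂)·C_R^-0.5.
= (2.80×0.8980^1.5) / (4.95×0.8980^2) = 2.383/3.992 = 0.597.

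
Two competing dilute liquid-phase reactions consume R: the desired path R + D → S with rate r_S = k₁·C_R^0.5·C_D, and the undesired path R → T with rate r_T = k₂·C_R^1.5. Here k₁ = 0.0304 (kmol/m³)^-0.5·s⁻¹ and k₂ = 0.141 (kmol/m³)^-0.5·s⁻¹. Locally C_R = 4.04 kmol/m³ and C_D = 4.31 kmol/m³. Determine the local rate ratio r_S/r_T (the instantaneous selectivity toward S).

S_{S/T} = r_S/r_T = (k₁·C_R^0.5·C_D)/(k₂·C_R^1.5) = (k₁/k₂)·C_R⁻¹·C_D.
= (0.0304×4.040^0.5×4.310) / (0.141×4.040^1.5) = 0.2634/1.145 = 0.230.

0.230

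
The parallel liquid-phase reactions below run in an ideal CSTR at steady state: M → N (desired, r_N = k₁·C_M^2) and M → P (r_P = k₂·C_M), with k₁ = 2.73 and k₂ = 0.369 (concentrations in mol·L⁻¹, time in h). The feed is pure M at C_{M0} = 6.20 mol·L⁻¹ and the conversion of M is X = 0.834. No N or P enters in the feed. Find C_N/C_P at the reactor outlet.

7.61

Exit C_M = C_{M0}(1−X) = 6.20×0.166 = 1.029 mol·L⁻¹.
A CSTR operates uniformly at the exit composition, giving r_N = 2.892 and r_P = 0.3798 (each k·C_M^n at C_M = 1.029).
Overall selectivity = C_N/C_P = r_Nτ/(r_Pτ) = r_N/r_P = 7.61.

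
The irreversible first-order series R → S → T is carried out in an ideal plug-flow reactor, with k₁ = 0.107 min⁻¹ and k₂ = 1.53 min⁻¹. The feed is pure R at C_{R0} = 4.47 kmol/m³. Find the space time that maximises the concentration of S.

The intermediate peaks when r₁ = r₂, i.e. k₁e^(−k₁τ) = k₂e^(−k₂τ), giving τ_opt = ln(k₂/k₁)/(k₂−k₁).
= ln(1.53/0.107)/(1.53−0.107) = ln(14.30)/1.423 = 2.660/1.423 = 1.87 min.

1.87 min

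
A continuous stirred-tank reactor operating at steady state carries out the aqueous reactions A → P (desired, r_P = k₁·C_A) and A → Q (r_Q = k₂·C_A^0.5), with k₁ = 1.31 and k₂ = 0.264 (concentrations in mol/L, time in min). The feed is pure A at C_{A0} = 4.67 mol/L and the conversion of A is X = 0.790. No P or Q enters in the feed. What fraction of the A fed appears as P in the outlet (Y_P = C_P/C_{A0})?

0.656

Exit C_A = C_{A0}(1−X) = 4.67×0.210 = 0.9807 mol/L.
A CSTR operates uniformly at the exit composition, giving r_P = 1.285 and r_Q = 0.2614 (each k·C_A^n at C_A = 0.9807).
Fraction of consumed A going to P: r_P/(r_P+r_Q) = 0.8309.
C_P = 0.8309·C_{A0}·X = 0.8309×4.67×0.790 = 3.07 mol/L; Y_P = C_P/C_{A0} = 0.656.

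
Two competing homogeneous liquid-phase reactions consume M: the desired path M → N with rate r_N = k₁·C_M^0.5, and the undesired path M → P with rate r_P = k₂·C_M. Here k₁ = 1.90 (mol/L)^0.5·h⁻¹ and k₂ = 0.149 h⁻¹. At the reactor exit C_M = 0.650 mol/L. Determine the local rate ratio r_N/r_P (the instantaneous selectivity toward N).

S_{N/P} = r_N/r_P = (k₁·C_M^0.5)/(k₂·C_M) = (k₁/k₂)·C_M^-0.5.
= (1.90×0.6500^0.5) / (0.149×0.6500) = 1.532/0.09685 = 15.8.
The undesired path is higher order in M, so low C_M (CSTR or dilute feed) favours N.

15.8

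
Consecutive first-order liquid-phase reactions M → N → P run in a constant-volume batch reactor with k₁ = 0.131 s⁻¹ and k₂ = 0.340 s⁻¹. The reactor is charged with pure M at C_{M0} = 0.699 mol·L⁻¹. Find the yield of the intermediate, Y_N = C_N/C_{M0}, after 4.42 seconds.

0.212

For first-order series with pure M initially, C_N(t) = k₁C_{M0}/(k₂−k₁)·(e^(−k₁t) − e^(−k₂t)).
e^(−k₁t) = e^(−0.131×4.42) = e^(−0.5790) = 0.5604; e^(−k₂t) = e^(−1.503) = 0.2225.
C_N = 0.131×0.699/(0.340−0.131) × (0.5604−0.2225) = 0.4381×0.3379 = 0.1481 mol·L⁻¹.
Y_N = C_N/C_{M0} = 0.1481/0.699 = 0.212.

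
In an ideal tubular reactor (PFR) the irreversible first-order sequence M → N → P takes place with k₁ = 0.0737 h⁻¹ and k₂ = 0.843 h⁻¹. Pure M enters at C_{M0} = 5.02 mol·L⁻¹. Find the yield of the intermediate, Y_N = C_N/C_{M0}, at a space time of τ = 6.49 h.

0.0590

The intermediate concentration in a first-order A→B→C sequence is C_N = k₁C_{M0}(e^(−k₁τ) − e^(−k₂τ))/(k₂−k₁).
e^(−k₁τ) = e^(−0.0737×6.49) = e^(−0.4783) = 0.6198; e^(−k₂τ) = e^(−5.471) = 0.004207.
C_N = 0.0737×5.02/(0.843−0.0737) × (0.6198−0.004207) = 0.4809×0.6156 = 0.2961 mol·L⁻¹.
Y_N = C_N/C_{M0} = 0.2961/5.02 = 0.0590.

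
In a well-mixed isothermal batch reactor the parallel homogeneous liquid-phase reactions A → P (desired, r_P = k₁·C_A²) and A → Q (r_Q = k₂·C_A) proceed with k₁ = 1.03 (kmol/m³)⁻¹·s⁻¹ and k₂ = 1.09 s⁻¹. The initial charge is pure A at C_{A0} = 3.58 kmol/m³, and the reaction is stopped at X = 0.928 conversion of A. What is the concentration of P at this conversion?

C_A = C_{A0}(1−X) = 0.2578 kmol/m³.
Along a PFR/batch, dC_Q/dC_A = −r_Q/(r_P+r_Q) = −k₂/(k₂+k₁·C_A).
Integrating from C_{A0} to C_A: C_Q = (1.09/1.03)·ln[(1.09+1.03·3.58)/(1.09+1.03·0.258)] = 1.058·ln(4.777/1.355) = 1.333 kmol/m³.
Then C_P = (C_{A0}−C_A) − C_Q = 3.322 − 1.333 = 1.989 kmol/m³.

1.99 kmol/m³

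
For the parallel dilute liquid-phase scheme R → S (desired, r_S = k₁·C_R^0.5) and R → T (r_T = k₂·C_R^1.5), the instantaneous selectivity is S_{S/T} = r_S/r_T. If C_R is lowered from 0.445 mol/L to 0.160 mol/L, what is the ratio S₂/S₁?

S_{S/T} = (k₁/k₂)·C_R⁻¹, so S₂/S₁ = (C_{R,2}/C_{R,1})⁻¹.
= 0.445/0.160 = 2.78.
Selectivity toward S rises as C_R falls — low-concentration operation is favoured.

2.78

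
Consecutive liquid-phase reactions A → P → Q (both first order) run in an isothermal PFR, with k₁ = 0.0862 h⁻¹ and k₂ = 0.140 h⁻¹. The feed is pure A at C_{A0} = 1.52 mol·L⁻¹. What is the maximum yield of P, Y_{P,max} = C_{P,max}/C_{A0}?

0.283

At the optimum, C_{P,max}/C_{A0} = (k₁/k₂)^[k₂/(k₂−k₁)].
= (0.0862/0.140)^(0.140/(0.140−0.0862)) = (0.6157)^(2.602) = 0.2831.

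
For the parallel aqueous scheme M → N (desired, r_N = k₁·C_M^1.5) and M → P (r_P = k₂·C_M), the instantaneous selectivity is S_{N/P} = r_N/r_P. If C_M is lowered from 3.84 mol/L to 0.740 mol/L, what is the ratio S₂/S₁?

S_{N/P} = (k₁/k₂)·C_M^0.5, so S₂/S₁ = (C_{M,2}/C_{M,1})^0.5.
= (0.740/3.84)^0.5 = (0.1927)^0.5 = 0.439.

0.439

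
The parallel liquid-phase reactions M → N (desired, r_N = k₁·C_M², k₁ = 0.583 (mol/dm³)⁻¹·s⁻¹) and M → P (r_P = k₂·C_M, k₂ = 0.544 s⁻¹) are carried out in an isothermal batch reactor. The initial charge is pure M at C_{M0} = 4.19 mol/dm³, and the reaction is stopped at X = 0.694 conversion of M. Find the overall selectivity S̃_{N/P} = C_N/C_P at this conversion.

2.72

C_M = C_{M0}(1−X) = 1.282 mol/dm³.
Along a PFR/batch, dC_P/dC_M = −r_P/(r_N+r_P) = −k₂/(k₂+k₁·C_M).
Integrating from C_{M0} to C_M: C_P = (0.544/0.583)·ln[(0.544+0.583·4.19)/(0.544+0.583·1.28)] = 0.9331·ln(2.987/1.291) = 0.7823 mol/dm³.
Then C_N = (C_{M0}−C_M) − C_P = 2.908 − 0.7823 = 2.126 mol/dm³.
S̃_{N/P} = C_N/C_P = 2.126/0.7823 = 2.72.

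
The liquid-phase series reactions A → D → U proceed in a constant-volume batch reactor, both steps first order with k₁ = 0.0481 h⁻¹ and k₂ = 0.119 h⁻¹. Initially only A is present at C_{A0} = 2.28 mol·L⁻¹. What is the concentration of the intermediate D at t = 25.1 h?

For first-order series with pure A initially, C_D(t) = k₁C_{A0}/(k₂−k₁)·(e^(−k₁t) − e^(−k₂t)).
e^(−k₁t) = e^(−0.0481×25.1) = e^(−1.207) = 0.2990; e^(−k₂t) = e^(−2.987) = 0.05044.
C_D = 0.0481×2.28/(0.119−0.0481) × (0.2990−0.05044) = 1.547×0.2486 = 0.3845 mol·L⁻¹.

0.384 mol·L⁻¹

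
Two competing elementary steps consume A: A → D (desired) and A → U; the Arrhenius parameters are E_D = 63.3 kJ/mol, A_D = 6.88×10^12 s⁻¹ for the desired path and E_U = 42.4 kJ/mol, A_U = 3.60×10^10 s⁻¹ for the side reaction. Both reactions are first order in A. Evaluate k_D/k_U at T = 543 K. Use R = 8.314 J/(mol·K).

With equal orders, S_{D/U} = k_D/k_U = (A_D/A_U)·exp[(E_U−E_D)/(RT)].
(E_U−E_D)/(RT) = (42.4−63.3)×10³/(8.314×543) = -20900/4515 = -4.630.
k_D/k_U = (6.88×10^12/3.60×10^10)·exp(-4.630) = 191.1 × 0.009759 = 1.87.
Since E_D > E_U, raising the temperature improves selectivity toward D.

1.87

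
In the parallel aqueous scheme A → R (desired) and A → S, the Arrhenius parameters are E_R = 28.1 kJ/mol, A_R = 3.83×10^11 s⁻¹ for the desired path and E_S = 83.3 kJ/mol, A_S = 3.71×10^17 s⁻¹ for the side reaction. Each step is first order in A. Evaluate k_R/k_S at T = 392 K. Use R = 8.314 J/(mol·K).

With equal orders, S_{R/S} = k_R/k_S = (A_R/A_S)·exp[(E_S−E_R)/(RT)].
(E_S−E_R)/(RT) = (83.3−28.1)×10³/(8.314×392) = 55200/3259 = 16.94.
k_R/k_S = (3.83×10^11/3.71×10^17)·exp(16.94) = 1.032×10^-6 × 2.269×10^7 = 23.4.
Since E_R < E_S, lowering the temperature improves selectivity toward R.

23.4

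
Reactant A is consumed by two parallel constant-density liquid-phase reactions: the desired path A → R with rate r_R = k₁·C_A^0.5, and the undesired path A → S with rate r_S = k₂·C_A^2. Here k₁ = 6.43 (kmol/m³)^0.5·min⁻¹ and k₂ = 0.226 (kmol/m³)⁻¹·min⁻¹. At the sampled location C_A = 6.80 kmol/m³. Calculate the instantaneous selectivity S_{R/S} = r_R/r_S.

1.60

S_{R/S} = r_R/r_S = (k₁·C_A^0.5)/(k₂·C_A^2) = (k₁/k₂)·C_A^-1.5.
= (6.43×6.800^0.5) / (0.226×6.800^2) = 16.77/10.45 = 1.60.
The undesired path is higher order in A, so low C_A (CSTR or dilute feed) favours R.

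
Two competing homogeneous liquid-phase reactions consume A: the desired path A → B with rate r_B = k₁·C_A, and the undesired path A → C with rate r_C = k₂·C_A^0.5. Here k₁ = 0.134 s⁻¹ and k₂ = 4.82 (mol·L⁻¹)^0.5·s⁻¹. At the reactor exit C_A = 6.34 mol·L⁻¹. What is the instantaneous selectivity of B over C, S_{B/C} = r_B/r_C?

0.0700

S_{B/C} = r_B/r_C = (k₁·C_A)/(k₂·C_A^0.5) = (k₁/k₂)·C_A^0.5.
= (0.134×6.340) / (4.82×6.340^0.5) = 0.8496/12.14 = 0.0700.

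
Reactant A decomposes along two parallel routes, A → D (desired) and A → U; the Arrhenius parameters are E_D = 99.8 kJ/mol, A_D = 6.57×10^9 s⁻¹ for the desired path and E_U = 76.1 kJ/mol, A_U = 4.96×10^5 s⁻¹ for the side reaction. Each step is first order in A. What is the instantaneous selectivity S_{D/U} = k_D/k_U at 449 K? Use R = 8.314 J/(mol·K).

k_D/k_U = (A_D/A_U)·exp[−(E_D−E_U)/(RT)] = (A_D/A_U)·exp[(E_U−E_D)/(RT)].
(E_U−E_D)/(RT) = (76.1−99.8)×10³/(8.314×449) = -23700/3733 = -6.349.
k_D/k_U = (6.57×10^9/4.96×10^5)·exp(-6.349) = 13246 × 0.001749 = 23.2.

23.2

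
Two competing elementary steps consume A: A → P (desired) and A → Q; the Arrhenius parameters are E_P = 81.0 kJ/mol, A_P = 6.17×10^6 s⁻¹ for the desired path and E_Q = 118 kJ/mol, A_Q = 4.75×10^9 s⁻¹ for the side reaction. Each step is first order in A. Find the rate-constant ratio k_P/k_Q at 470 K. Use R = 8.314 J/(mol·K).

With equal orders, S_{P/Q} = k_P/k_Q = (A_P/A_Q)·exp[(E_Q−E_P)/(RT)].
(E_Q−E_P)/(RT) = (118−81.0)×10³/(8.314×470) = 37000/3908 = 9.469.
k_P/k_Q = (6.17×10^6/4.75×10^9)·exp(9.469) = 0.001299 × 12949 = 16.8.
Since E_P < E_Q, lowering the temperature improves selectivity toward P.

16.8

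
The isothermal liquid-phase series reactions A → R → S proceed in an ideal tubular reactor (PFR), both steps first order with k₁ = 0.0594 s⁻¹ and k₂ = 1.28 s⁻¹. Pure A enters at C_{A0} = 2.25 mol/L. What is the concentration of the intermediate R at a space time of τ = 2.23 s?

0.0896 mol/L

The intermediate concentration in a first-order A→B→C sequence is C_R = k₁C_{A0}(e^(−k₁τ) − e^(−k₂τ))/(k₂−k₁).
e^(−k₁τ) = e^(−0.0594×2.23) = e^(−0.1325) = 0.8759; e^(−k₂τ) = e^(−2.854) = 0.05759.
C_R = 0.0594×2.25/(1.28−0.0594) × (0.8759−0.05759) = 0.1095×0.8183 = 0.08961 mol/L.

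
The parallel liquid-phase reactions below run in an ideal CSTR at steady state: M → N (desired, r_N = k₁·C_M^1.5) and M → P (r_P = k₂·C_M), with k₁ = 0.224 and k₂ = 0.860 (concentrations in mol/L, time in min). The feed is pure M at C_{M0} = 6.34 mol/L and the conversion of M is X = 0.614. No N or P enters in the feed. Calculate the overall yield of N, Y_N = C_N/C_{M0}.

0.178

Exit C_M = C_{M0}(1−X) = 6.34×0.386 = 2.447 mol/L.
In a CSTR the entire volume is at exit conditions, so r_N = 0.224×2.447^1.5 = 0.8576 and r_P = 0.860×2.447 = 2.105.
Fraction of consumed M going to N: r_N/(r_N+r_P) = 0.2895.
C_N = 0.2895·C_{M0}·X = 0.2895×6.34×0.614 = 1.13 mol/L; Y_N = C_N/C_{M0} = 0.178.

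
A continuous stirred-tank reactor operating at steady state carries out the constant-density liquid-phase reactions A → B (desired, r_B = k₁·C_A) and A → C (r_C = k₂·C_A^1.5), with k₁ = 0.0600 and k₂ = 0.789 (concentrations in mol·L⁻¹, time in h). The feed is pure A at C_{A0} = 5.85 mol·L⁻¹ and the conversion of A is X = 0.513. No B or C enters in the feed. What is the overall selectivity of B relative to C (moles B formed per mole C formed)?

Exit C_A = C_{A0}(1−X) = 5.85×0.487 = 2.849 mol·L⁻¹.
Rates in a CSTR are evaluated at the outlet concentration: r_B = 0.0600×2.849 = 0.1709, r_C = 0.789×2.849^1.5 = 3.794.
Overall selectivity = C_B/C_C = r_Bτ/(r_Cτ) = r_B/r_C = 0.0451.

0.0451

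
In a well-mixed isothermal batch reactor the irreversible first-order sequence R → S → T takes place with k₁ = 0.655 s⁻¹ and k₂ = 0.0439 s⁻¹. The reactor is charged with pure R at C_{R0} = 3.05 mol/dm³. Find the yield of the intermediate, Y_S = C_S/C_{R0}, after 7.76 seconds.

0.756

Solving the coupled first-order balances gives C_S(t) = [k₁/(k₂−k₁)]·C_{R0}·(e^(−k₁t) − e^(−k₂t)).
e^(−k₁t) = e^(−0.655×7.76) = e^(−5.083) = 0.006203; e^(−k₂t) = e^(−0.3407) = 0.7113.
C_S = 0.655×3.05/(0.0439−0.655) × (0.006203−0.7113) = (-3.269)×(-0.7051) = 2.305 mol/dm³.
Y_S = C_S/C_{R0} = 2.305/3.05 = 0.756.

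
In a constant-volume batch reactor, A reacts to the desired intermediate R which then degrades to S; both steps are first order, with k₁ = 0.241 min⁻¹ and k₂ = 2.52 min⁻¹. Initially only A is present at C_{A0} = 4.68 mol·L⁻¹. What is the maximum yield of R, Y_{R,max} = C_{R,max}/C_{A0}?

0.0746

For a first-order series the maximum intermediate yield is C_{R,max}/C_{A0} = (k₁/k₂)^[k₂/(k₂−k₁)].
= (0.241/2.52)^(2.52/(2.52−0.241)) = (0.09563)^(1.106) = 0.07461.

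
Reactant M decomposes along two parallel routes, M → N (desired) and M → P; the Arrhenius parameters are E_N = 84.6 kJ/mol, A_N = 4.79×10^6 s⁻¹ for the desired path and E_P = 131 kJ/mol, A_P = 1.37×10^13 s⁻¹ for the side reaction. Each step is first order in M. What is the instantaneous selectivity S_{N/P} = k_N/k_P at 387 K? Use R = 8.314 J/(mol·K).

k_N/k_P = (A_N/A_P)·exp[−(E_N−E_P)/(RT)] = (A_N/A_P)·exp[(E_P−E_N)/(RT)].
(E_P−E_N)/(RT) = (131−84.6)×10³/(8.314×387) = 46400/3218 = 14.42.
k_N/k_P = (4.79×10^6/1.37×10^13)·exp(14.42) = 3.496×10^-7 × 1.832×10^6 = 0.641.

0.641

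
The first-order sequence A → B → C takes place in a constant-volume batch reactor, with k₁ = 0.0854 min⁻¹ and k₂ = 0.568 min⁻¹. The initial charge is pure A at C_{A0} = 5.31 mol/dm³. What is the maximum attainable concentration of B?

Evaluating C_B at t_opt = ln(k₂/k₁)/(k₂−k₁) gives C_{B,max}/C_{A0} = (k₁/k₂)^[k₂/(k₂−k₁)].
= (0.0854/0.568)^(0.568/(0.568−0.0854)) = (0.1504)^(1.177) = 0.1075.
C_{B,max} = 0.1075×5.31 = 0.571 mol/dm³.

0.571 mol/dm³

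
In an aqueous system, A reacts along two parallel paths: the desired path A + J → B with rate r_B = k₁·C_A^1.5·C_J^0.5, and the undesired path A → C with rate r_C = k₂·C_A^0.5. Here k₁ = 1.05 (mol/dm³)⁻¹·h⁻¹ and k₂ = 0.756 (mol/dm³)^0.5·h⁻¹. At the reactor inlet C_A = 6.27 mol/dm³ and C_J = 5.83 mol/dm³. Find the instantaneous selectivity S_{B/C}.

S_{B/C} = r_B/r_C = (k₁·C_A^1.5·C_J^0.5)/(k₂·C_A^0.5) = (k₁/k₂)·C_A·C_J^0.5.
= (1.05×6.270^1.5×5.830^0.5) / (0.756×6.270^0.5) = 39.80/1.893 = 21.0.
Since the desired path is higher order in A, keeping C_A high (PFR or concentrated feed) favours B.

21.0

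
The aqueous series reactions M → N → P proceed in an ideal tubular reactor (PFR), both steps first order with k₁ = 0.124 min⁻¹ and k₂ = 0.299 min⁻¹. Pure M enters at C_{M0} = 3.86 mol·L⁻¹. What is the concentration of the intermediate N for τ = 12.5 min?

0.515 mol·L⁻¹

The intermediate concentration in a first-order A→B→C sequence is C_N = k₁C_{M0}(e^(−k₁τ) − e^(−k₂τ))/(k₂−k₁).
e^(−k₁τ) = e^(−0.124×12.5) = e^(−1.550) = 0.2122; e^(−k₂τ) = e^(−3.737) = 0.02381.
C_N = 0.124×3.86/(0.299−0.124) × (0.2122−0.02381) = 2.735×0.1884 = 0.5154 mol·L⁻¹.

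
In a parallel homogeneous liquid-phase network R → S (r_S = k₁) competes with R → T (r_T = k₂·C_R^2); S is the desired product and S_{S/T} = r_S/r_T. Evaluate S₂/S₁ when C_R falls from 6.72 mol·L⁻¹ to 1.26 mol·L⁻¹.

28.4

S_{S/T} = (k₁/k₂)·C_R^-2, so S₂/S₁ = (C_{R,2}/C_{R,1})^-2.
= (1.26/6.72)^(-2) = (0.1875)^(-2) = 28.4.
Selectivity toward S rises as C_R falls — low-concentration operation is favoured.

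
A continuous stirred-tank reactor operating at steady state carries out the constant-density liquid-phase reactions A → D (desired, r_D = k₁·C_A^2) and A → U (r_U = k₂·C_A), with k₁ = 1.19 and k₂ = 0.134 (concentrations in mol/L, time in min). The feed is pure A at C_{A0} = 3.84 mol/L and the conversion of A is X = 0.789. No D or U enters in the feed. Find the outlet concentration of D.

Exit C_A = C_{A0}(1−X) = 3.84×0.211 = 0.8102 mol/L.
In a CSTR the entire volume is at exit conditions, so r_D = 1.19×0.8102^2 = 0.7812 and r_U = 0.134×0.8102 = 0.1086.
Fraction of consumed A going to D: r_D/(r_D+r_U) = 0.8780.
C_D = 0.8780·C_{A0}·X = 0.8780×3.84×0.789 = 2.66 mol/L.

2.66 mol/L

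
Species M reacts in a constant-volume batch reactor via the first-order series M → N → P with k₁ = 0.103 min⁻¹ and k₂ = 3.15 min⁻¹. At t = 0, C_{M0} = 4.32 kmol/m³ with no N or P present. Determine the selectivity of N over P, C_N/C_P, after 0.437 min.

The intermediate concentration in a first-order A→B→C sequence is C_N = k₁C_{M0}(e^(−k₁t) − e^(−k₂t))/(k₂−k₁).
e^(−k₁t) = e^(−0.103×0.437) = e^(−0.04501) = 0.9560; e^(−k₂t) = e^(−1.377) = 0.2524.
C_N = 0.103×4.32/(3.15−0.103) × (0.9560−0.2524) = 0.1460×0.7035 = 0.1027 kmol/m³.
C_M = C_{M0}e^(−k₁t) = 4.130 kmol/m³, so C_P = C_{M0}−C_M−C_N = 0.08740 kmol/m³; C_N/C_P = 1.18.

1.18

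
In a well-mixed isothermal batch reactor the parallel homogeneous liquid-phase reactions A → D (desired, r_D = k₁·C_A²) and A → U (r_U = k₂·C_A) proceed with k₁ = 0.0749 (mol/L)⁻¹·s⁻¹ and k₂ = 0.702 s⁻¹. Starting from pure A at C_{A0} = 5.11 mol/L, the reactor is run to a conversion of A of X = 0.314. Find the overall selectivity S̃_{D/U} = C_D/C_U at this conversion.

0.458

C_A = C_{A0}(1−X) = 3.505 mol/L.
Along a PFR/batch, dC_U/dC_A = −r_U/(r_D+r_U) = −k₂/(k₂+k₁·C_A).
Integrating from C_{A0} to C_A: C_U = (0.702/0.0749)·ln[(0.702+0.0749·5.11)/(0.702+0.0749·3.51)] = 9.372·ln(1.085/0.9646) = 1.101 mol/L.
Then C_D = (C_{A0}−C_A) − C_U = 1.605 − 1.101 = 0.5040 mol/L.
S̃_{D/U} = C_D/C_U = 0.5040/1.101 = 0.458.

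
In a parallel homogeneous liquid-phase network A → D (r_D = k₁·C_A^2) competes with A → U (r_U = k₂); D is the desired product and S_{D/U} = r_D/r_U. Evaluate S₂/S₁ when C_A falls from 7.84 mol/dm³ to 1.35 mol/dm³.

0.0297

S_{D/U} = (k₁/k₂)·C_A^2, so S₂/S₁ = (C_{A,2}/C_{A,1})^2.
= (1.35/7.84)^2 = (0.1722)^2 = 0.0297.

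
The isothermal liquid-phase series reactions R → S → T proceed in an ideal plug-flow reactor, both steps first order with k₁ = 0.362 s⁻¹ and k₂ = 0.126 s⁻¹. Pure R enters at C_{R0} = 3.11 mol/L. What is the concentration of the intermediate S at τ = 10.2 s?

For first-order series with pure R initially, C_S(τ) = k₁C_{R0}/(k₂−k₁)·(e^(−k₁τ) − e^(−k₂τ)).
e^(−k₁τ) = e^(−0.362×10.2) = e^(−3.692) = 0.02491; e^(−k₂τ) = e^(−1.285) = 0.2766.
C_S = 0.362×3.11/(0.126−0.362) × (0.02491−0.2766) = (-4.770)×(-0.2517) = 1.201 mol/L.

1.20 mol/L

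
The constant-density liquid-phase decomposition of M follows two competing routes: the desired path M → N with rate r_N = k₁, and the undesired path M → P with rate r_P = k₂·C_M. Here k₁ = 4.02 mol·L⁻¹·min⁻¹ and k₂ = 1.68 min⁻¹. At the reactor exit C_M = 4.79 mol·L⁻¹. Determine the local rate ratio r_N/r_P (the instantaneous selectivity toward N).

S_{N/P} = r_N/r_P = (k₁)/(k₂·C_M) = (k₁/k₂)·C_M⁻¹.
= (4.02) / (1.68×4.790) = 4.020/8.047 = 0.500.

0.500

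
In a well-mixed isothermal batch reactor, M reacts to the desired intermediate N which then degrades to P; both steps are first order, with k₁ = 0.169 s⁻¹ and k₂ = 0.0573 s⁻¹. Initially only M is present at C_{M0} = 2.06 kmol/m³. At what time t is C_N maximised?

Setting dC_N/dt = 0 gives t_opt = ln(k₂/k₁)/(k₂−k₁).
= ln(0.0573/0.169)/(0.0573−0.169) = ln(0.3391)/-0.1117 = -1.082/-0.1117 = 9.68 s.

9.68 s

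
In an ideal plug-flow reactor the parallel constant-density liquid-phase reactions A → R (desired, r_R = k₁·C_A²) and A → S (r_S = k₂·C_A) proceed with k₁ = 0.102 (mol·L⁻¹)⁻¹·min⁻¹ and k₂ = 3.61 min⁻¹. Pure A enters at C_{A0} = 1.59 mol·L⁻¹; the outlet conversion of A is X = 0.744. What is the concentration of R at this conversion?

C_A = C_{A0}(1−X) = 0.4070 mol·L⁻¹.
Along a PFR/batch, dC_S/dC_A = −r_S/(r_R+r_S) = −k₂/(k₂+k₁·C_A).
Integrating from C_{A0} to C_A: C_S = (3.61/0.102)·ln[(3.61+0.102·1.59)/(3.61+0.102·0.407)] = 35.39·ln(3.772/3.652) = 1.151 mol·L⁻¹.
Then C_R = (C_{A0}−C_A) − C_S = 1.183 − 1.151 = 0.03236 mol·L⁻¹.

0.0324 mol·L⁻¹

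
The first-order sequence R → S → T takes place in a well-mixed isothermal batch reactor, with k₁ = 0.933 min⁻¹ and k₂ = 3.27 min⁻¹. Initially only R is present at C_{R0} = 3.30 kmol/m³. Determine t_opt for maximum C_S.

0.537 min

The intermediate peaks when r₁ = r₂, i.e. k₁e^(−k₁t) = k₂e^(−k₂t), giving t_opt = ln(k₂/k₁)/(k₂−k₁).
= ln(3.27/0.933)/(3.27−0.933) = ln(3.505)/2.337 = 1.254/2.337 = 0.537 min.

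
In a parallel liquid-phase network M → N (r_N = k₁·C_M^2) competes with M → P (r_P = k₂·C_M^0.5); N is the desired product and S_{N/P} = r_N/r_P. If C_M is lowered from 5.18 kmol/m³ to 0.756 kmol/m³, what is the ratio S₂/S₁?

S_{N/P} = (k₁/k₂)·C_M^1.5, so S₂/S₁ = (C_{M,2}/C_{M,1})^1.5.
= (0.756/5.18)^1.5 = (0.1459)^1.5 = 0.0558.

0.0558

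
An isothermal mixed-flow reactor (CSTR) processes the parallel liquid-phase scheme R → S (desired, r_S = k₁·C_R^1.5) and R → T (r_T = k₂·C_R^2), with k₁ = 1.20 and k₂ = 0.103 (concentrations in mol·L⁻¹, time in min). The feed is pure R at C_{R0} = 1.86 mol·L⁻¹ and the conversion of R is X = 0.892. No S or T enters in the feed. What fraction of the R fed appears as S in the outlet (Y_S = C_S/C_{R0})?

0.859

Exit C_R = C_{R0}(1−X) = 1.86×0.108 = 0.2009 mol·L⁻¹.
A CSTR operates uniformly at the exit composition, giving r_S = 0.1080 and r_T = 0.004156 (each k·C_R^n at C_R = 0.2009).
Fraction of consumed R going to S: r_S/(r_S+r_T) = 0.9630.
C_S = 0.9630·C_{R0}·X = 0.9630×1.86×0.892 = 1.60 mol·L⁻¹; Y_S = C_S/C_{R0} = 0.859.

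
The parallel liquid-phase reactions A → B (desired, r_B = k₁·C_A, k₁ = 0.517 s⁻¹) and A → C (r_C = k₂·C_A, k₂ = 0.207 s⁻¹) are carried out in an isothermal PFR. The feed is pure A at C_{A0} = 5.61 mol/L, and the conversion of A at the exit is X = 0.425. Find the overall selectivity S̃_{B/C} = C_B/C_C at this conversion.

2.50

C_A = C_{A0}(1−X) = 3.226 mol/L.
Both paths are first order in A, so the instantaneous fraction to B is constant: dC_B/d(−C_A) = k₁/(k₁+k₂) = 0.7141.
C_B = 0.7141·(C_{A0}−C_A) = 0.7141×2.384 = 1.70 mol/L.
C_C = (C_{A0}−C_A)−C_B = 0.6817 mol/L; S̃_{B/C} = 1.703/0.6817 = 2.50.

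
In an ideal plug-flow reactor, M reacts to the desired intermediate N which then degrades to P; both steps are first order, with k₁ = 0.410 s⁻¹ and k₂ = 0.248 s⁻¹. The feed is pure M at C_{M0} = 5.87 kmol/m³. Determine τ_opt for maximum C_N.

3.10 s

Setting dC_N/dτ = 0 gives τ_opt = ln(k₂/k₁)/(k₂−k₁).
= ln(0.248/0.410)/(0.248−0.410) = ln(0.6049)/-0.1620 = -0.5027/-0.1620 = 3.10 s.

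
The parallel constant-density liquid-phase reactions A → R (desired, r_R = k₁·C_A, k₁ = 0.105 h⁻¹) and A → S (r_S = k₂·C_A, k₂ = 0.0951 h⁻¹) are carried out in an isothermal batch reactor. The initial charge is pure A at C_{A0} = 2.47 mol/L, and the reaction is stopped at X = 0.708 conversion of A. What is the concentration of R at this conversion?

C_A = C_{A0}(1−X) = 0.7212 mol/L.
Both paths are first order in A, so the instantaneous fraction to R is constant: dC_R/d(−C_A) = k₁/(k₁+k₂) = 0.5247.
C_R = 0.5247·(C_{A0}−C_A) = 0.5247×1.749 = 0.918 mol/L.

0.918 mol/L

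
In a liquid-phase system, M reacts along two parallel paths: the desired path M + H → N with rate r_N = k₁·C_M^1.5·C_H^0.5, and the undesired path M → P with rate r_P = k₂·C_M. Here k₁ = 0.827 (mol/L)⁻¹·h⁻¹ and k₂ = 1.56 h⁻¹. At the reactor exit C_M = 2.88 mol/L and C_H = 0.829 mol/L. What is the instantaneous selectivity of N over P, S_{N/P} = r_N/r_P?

S_{N/P} = r_N/r_P = (k₁·C_M^1.5·C_H^0.5)/(k₂·C_M) = (k₁/k₂)·C_M^0.5·C_H^0.5.
= (0.827×2.880^1.5×0.8290^0.5) / (1.56×2.880) = 3.680/4.493 = 0.819.

0.819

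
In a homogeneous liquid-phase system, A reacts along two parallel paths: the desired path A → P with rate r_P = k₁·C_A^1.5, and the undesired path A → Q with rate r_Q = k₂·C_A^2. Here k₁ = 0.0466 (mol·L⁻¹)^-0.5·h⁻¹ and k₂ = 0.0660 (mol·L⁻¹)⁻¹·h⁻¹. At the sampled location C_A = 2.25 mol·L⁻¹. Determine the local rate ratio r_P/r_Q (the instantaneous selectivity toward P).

S_{P/Q} = r_P/r_Q = (k₁·C_A^1.5)/(k₂·C_A^2) = (k₁/k₂)·C_A^-0.5.
= (0.0466×2.250^1.5) / (0.0660×2.250^2) = 0.1573/0.3341 = 0.471.

0.471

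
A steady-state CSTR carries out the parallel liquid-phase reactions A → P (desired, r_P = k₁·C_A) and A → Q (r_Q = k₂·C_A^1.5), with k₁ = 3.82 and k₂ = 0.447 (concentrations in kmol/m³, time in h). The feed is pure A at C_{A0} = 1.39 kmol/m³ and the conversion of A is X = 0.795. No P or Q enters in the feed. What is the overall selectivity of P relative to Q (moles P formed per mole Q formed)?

16.0

Exit C_A = C_{A0}(1−X) = 1.39×0.205 = 0.2849 kmol/m³.
A CSTR operates uniformly at the exit composition, giving r_P = 1.089 and r_Q = 0.06799 (each k·C_A^n at C_A = 0.2849).
Overall selectivity = C_P/C_Q = r_Pτ/(r_Qτ) = r_P/r_Q = 16.0.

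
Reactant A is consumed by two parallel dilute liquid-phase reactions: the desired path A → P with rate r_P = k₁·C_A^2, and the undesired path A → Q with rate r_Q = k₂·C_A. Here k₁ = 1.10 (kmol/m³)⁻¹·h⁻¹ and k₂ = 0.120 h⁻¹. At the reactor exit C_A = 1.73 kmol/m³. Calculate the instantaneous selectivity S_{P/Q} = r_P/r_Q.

15.9

S_{P/Q} = r_P/r_Q = (k₁·C_A^2)/(k₂·C_A) = (k₁/k₂)·C_A.
= (1.10×1.730^2) / (0.120×1.730) = 3.292/0.2076 = 15.9.
Since the desired path is higher order in A, keeping C_A high (PFR or concentrated feed) favours P.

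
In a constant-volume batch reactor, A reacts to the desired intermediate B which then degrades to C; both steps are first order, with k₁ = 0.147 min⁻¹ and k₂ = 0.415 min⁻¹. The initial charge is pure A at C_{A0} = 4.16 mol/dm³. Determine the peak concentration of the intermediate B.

0.834 mol/dm³

At the optimum, C_{B,max}/C_{A0} = (k₁/k₂)^[k₂/(k₂−k₁)].
= (0.147/0.415)^(0.415/(0.415−0.147)) = (0.3542)^(1.549) = 0.2005.
C_{B,max} = 0.2005×4.16 = 0.834 mol/dm³.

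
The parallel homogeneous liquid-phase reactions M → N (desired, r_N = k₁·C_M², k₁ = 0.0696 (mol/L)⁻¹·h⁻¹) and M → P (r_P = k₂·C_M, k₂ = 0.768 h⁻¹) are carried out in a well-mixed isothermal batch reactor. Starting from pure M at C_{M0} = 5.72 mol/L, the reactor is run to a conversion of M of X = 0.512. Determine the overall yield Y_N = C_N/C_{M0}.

0.141

C_M = C_{M0}(1−X) = 2.791 mol/L.
Along a PFR/batch, dC_P/dC_M = −r_P/(r_N+r_P) = −k₂/(k₂+k₁·C_M).
Integrating from C_{M0} to C_M: C_P = (0.768/0.0696)·ln[(0.768+0.0696·5.72)/(0.768+0.0696·2.79)] = 11.03·ln(1.166/0.9623) = 2.120 mol/L.
Then C_N = (C_{M0}−C_M) − C_P = 2.929 − 2.120 = 0.8086 mol/L.
Y_N = C_N/C_{M0} = 0.8086/5.72 = 0.141.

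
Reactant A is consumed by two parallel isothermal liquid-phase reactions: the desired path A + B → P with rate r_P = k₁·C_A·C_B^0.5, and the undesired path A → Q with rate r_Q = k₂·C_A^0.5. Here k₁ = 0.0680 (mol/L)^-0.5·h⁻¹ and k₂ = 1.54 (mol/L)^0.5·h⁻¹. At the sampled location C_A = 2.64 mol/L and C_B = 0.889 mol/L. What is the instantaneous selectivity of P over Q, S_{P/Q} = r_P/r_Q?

S_{P/Q} = r_P/r_Q = (k₁·C_A·C_B^0.5)/(k₂·C_A^0.5) = (k₁/k₂)·C_A^0.5·C_B^0.5.
= (0.0680×2.640×0.8890^0.5) / (1.54×2.640^0.5) = 0.1693/2.502 = 0.0676.
Since the desired path is higher order in A, keeping C_A high (PFR or concentrated feed) favours P.

0.0676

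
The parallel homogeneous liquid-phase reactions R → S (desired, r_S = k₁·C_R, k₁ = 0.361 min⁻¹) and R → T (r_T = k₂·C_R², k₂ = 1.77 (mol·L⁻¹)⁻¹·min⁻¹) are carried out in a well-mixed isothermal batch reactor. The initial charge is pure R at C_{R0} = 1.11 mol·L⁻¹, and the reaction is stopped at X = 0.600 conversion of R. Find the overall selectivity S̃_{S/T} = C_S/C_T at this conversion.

C_R = C_{R0}(1−X) = 0.4440 mol·L⁻¹.
Along a PFR/batch, dC_S/dC_R = −r_S/(r_S+r_T) = −k₁/(k₁+k₂·C_R).
Integrating from C_{R0} to C_R: C_S = (0.361/1.77)·ln[(0.361+1.77·1.11)/(0.361+1.77·0.444)] = 0.2040·ln(2.326/1.147) = 0.1442 mol·L⁻¹.
C_T = (C_{R0}−C_R)−C_S = 0.5218 mol·L⁻¹; S̃_{S/T} = 0.1442/0.5218 = 0.276.

0.276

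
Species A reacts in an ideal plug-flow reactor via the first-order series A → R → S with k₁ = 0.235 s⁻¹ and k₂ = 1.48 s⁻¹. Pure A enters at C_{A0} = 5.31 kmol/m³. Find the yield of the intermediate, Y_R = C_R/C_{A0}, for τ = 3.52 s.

0.0815

The intermediate concentration in a first-order A→B→C sequence is C_R = k₁C_{A0}(e^(−k₁τ) − e^(−k₂τ))/(k₂−k₁).
e^(−k₁τ) = e^(−0.235×3.52) = e^(−0.8272) = 0.4373; e^(−k₂τ) = e^(−5.210) = 0.005464.
C_R = 0.235×5.31/(1.48−0.235) × (0.4373−0.005464) = 1.002×0.4318 = 0.4328 kmol/m³.
Y_R = C_R/C_{A0} = 0.4328/5.31 = 0.0815.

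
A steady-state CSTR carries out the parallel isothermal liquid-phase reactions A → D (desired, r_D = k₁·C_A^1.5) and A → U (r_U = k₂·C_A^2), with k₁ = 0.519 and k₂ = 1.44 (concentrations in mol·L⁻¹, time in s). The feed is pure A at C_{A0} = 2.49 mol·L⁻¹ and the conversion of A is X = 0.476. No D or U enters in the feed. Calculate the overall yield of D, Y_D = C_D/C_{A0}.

0.114

Exit C_A = C_{A0}(1−X) = 2.49×0.524 = 1.305 mol·L⁻¹.
Rates in a CSTR are evaluated at the outlet concentration: r_D = 0.519×1.305^1.5 = 0.7735, r_U = 1.44×1.305^2 = 2.451.
Fraction of consumed A going to D: r_D/(r_D+r_U) = 0.2398.
C_D = 0.2398·C_{A0}·X = 0.2398×2.49×0.476 = 0.284 mol·L⁻¹; Y_D = C_D/C_{A0} = 0.114.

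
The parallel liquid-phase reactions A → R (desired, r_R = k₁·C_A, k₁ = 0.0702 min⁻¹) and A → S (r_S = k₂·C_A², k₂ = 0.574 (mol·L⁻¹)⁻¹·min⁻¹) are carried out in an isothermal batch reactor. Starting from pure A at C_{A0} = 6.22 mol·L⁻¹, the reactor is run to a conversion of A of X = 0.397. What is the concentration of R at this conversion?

C_A = C_{A0}(1−X) = 3.751 mol·L⁻¹.
Along a PFR/batch, dC_R/dC_A = −r_R/(r_R+r_S) = −k₁/(k₁+k₂·C_A).
Integrating from C_{A0} to C_A: C_R = (0.0702/0.574)·ln[(0.0702+0.574·6.22)/(0.0702+0.574·3.75)] = 0.1223·ln(3.640/2.223) = 0.06032 mol·L⁻¹.

0.0603 mol·L⁻¹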